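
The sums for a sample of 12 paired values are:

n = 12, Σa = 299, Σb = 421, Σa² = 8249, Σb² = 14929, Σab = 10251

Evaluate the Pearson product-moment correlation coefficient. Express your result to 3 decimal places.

r = (nΣab − ΣaΣb) / √[(nΣa² − (Σa)²)(nΣb² − (Σb)²)]
Numerator: 12×10251 − 299×421 = -2867
Denominator: √[(98988 − 89401)(179148 − 177241)] = √[9587 × 1907] = 4275.7934
r = -2867 / 4275.7934 ≈ -0.671

-0.671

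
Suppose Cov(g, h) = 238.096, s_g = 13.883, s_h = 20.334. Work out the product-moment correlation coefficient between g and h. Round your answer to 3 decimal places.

r = Cov(g,h) / (s_g · s_h) = 238.096 / (13.883 × 20.334)
  = 238.096 / 282.2969 ≈ 0.843

0.843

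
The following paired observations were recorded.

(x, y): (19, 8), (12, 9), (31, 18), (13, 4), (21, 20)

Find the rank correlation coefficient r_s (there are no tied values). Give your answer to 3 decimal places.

0.600

Rank x: 3, 1, 5, 2, 4
Rank y: 2, 3, 4, 1, 5
d = rank(x) − rank(y): 1, -2, 1, 1, -1; Σd² = 8
ρ = 1 − 6Σd² / [n(n²−1)] = 1 − 6×8 / (5×24) = 1 − 48/120 ≈ 0.600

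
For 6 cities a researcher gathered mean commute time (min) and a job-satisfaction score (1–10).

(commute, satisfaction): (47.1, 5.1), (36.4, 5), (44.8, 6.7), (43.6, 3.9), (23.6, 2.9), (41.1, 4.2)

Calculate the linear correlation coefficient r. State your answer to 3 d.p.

n = 6, Σx = 236.6, Σy = 27.8, Σx² = 9697.54, Σy² = 137.16, Σxy = 1133.47
nΣxy − ΣxΣy = 6800.82 − 6577.48 = 223.34
nΣx² − (Σx)² = 58185.24 − 55979.56 = 2205.68; nΣy² − (Σy)² = 822.96 − 772.84 = 50.12
r = 223.34 / √(2205.68 × 50.12) = 223.34 / 332.4886 ≈ 0.672

0.672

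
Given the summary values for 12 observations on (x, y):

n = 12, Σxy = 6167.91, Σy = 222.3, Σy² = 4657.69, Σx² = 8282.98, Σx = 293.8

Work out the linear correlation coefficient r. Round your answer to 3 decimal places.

0.946

r = (nΣxy − ΣxΣy) / √[(nΣx² − (Σx)²)(nΣy² − (Σy)²)]
Numerator: 12×6167.91 − 293.8×222.3 = 8703.18
Denominator: √[(99395.76 − 86318.44)(55892.28 − 49417.29)] = √[13077.32 × 6474.99] = 9201.9300
r = 8703.18 / 9201.9300 ≈ 0.946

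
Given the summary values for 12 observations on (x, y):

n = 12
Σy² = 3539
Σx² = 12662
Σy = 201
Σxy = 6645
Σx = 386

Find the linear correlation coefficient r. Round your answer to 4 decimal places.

r = (nΣxy − ΣxΣy) / √[(nΣx² − (Σx)²)(nΣy² − (Σy)²)]
Numerator: 12×6645 − 386×201 = 2154
Denominator: √[(151944 − 148996)(42468 − 40401)] = √[2948 × 2067] = 2468.5048
r = 2154 / 2468.5048 ≈ 0.8726

0.8726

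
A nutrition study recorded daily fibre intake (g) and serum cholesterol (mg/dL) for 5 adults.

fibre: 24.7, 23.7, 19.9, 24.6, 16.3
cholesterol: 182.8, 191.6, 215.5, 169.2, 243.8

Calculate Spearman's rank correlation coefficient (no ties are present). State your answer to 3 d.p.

-0.900

Rank fibre: 5, 3, 2, 4, 1
Rank cholesterol: 2, 3, 4, 1, 5
d = rank(fibre) − rank(cholesterol): 3, 0, -2, 3, -4; Σd² = 38
ρ = 1 − 6Σd² / [n(n²−1)] = 1 − 6×38 / (5×24) = 1 − 228/120 ≈ -0.900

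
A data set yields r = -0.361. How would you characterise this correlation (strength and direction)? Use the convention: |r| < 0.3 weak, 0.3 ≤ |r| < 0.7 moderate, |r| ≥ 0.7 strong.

r = -0.361 < 0 so the relationship is negative.
|r| = 0.361, which falls in the moderate range.

moderate negative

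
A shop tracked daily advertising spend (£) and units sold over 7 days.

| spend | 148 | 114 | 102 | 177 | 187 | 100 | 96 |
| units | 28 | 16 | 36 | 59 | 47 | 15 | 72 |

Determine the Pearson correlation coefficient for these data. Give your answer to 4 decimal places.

n = 7, Σx = 924, Σy = 273, Σx² = 130818, Σy² = 13435, Σxy = 37284
nΣxy − ΣxΣy = 260988 − 252252 = 8736
nΣx² − (Σx)² = 915726 − 853776 = 61950; nΣy² − (Σy)² = 94045 − 74529 = 19516
r = 8736 / √(61950 × 19516) = 8736 / 34770.9103 ≈ 0.2512

0.2512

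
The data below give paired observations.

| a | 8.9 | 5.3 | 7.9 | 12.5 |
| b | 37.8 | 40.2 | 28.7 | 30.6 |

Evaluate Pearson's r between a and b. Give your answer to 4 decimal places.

n = 4, Σa = 34.6, Σb = 137.3, Σa² = 325.96, Σb² = 4804.93, Σab = 1158.71
nΣab − ΣaΣb = 4634.84 − 4750.58 = -115.74
nΣa² − (Σa)² = 1303.84 − 1197.16 = 106.68; nΣb² − (Σb)² = 19219.72 − 18851.29 = 368.43
r = -115.74 / √(106.68 × 368.43) = -115.74 / 198.2526 ≈ -0.5838

-0.5838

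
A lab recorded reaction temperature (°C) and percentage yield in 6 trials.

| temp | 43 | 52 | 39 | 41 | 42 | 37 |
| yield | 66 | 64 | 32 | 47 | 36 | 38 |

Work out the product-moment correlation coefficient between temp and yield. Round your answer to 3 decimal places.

0.730

n = 6, Σx = 254, Σy = 283, Σx² = 10888, Σy² = 14425, Σxy = 12259
nΣxy − ΣxΣy = 73554 − 71882 = 1672
nΣx² − (Σx)² = 65328 − 64516 = 812; nΣy² − (Σy)² = 86550 − 80089 = 6461
r = 1672 / √(812 × 6461) = 1672 / 2290.4873 ≈ 0.730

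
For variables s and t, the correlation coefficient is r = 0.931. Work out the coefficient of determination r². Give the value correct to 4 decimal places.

0.8668

r² = (0.931)² = 0.8668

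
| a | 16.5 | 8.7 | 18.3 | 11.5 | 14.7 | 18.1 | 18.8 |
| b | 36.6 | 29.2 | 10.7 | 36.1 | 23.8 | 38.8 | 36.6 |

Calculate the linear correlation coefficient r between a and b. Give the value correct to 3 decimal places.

n = 7, Σa = 106.6, Σb = 211.8, Σa² = 1712.22, Σb² = 7021.34, Σab = 3209.12
nΣab − ΣaΣb = 22463.84 − 22577.88 = -114.04
nΣa² − (Σa)² = 11985.54 − 11363.56 = 621.98; nΣb² − (Σb)² = 49149.38 − 44859.24 = 4290.14
r = -114.04 / √(621.98 × 4290.14) = -114.04 / 1633.5181 ≈ -0.070

-0.070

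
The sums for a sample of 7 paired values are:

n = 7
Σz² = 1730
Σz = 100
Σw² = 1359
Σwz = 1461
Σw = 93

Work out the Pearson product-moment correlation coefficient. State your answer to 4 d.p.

r = (nΣwz − ΣwΣz) / √[(nΣw² − (Σw)²)(nΣz² − (Σz)²)]
Numerator: 7×1461 − 93×100 = 927
Denominator: √[(9513 − 8649)(12110 − 10000)] = √[864 × 2110] = 1350.2000
r = 927 / 1350.2000 ≈ 0.6866

0.6866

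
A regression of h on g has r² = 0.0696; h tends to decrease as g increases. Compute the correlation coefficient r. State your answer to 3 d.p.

|r| = √0.0696 = 0.264
The association is negative, so r = −0.264.

-0.264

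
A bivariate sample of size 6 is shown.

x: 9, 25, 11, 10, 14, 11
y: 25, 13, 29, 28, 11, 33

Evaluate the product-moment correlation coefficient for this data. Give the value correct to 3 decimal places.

n = 6, Σx = 80, Σy = 139, Σx² = 1244, Σy² = 3629, Σxy = 1666
nΣxy − ΣxΣy = 9996 − 11120 = -1124
nΣx² − (Σx)² = 7464 − 6400 = 1064; nΣy² − (Σy)² = 21774 − 19321 = 2453
r = -1124 / √(1064 × 2453) = -1124 / 1615.5470 ≈ -0.696

-0.696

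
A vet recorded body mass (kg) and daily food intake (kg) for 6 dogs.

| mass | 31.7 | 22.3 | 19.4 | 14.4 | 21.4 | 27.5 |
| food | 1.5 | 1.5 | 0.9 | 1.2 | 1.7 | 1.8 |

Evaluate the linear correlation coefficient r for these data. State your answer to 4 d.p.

0.5608

n = 6, Σx = 136.7, Σy = 8.6, Σx² = 3300.11, Σy² = 12.88, Σxy = 201.62
nΣxy − ΣxΣy = 1209.72 − 1175.62 = 34.1
nΣx² − (Σx)² = 19800.66 − 18686.89 = 1113.77; nΣy² − (Σy)² = 77.28 − 73.96 = 3.32
r = 34.1 / √(1113.77 × 3.32) = 34.1 / 60.8089 ≈ 0.5608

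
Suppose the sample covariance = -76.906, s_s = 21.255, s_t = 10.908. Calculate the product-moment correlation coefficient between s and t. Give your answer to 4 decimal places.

-0.3317

r = Cov(s,t) / (s_s · s_t) = -76.906 / (21.255 × 10.908)
  = -76.906 / 231.8495 ≈ -0.3317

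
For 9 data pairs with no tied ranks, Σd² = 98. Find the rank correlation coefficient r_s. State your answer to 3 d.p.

0.183

ρ = 1 − 6Σd² / [n(n²−1)] = 1 − 6×98 / (9×80)
  = 1 − 588/720 = 1 − 0.8167 ≈ 0.183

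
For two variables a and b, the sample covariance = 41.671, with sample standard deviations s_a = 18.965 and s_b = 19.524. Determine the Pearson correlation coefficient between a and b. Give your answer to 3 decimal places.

r = Cov(a,b) / (s_a · s_b) = 41.671 / (18.965 × 19.524)
  = 41.671 / 370.2727 ≈ 0.113

0.113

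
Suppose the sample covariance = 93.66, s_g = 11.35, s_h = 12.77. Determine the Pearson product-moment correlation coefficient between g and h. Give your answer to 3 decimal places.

r = Cov(g,h) / (s_g · s_h) = 93.66 / (11.35 × 12.77)
  = 93.66 / 144.9395 ≈ 0.646

0.646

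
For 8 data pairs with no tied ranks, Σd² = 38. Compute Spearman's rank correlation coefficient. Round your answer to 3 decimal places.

0.548

ρ = 1 − 6Σd² / [n(n²−1)] = 1 − 6×38 / (8×63)
  = 1 − 228/504 = 1 − 0.4524 ≈ 0.548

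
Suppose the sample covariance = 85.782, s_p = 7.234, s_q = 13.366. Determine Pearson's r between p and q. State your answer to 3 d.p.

0.887

r = Cov(p,q) / (s_p · s_q) = 85.782 / (7.234 × 13.366)
  = 85.782 / 96.6896 ≈ 0.887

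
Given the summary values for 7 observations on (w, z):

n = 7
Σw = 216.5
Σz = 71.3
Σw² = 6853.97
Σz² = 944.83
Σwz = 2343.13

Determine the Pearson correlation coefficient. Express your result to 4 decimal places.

r = (nΣwz − ΣwΣz) / √[(nΣw² − (Σw)²)(nΣz² − (Σz)²)]
Numerator: 7×2343.13 − 216.5×71.3 = 965.46
Denominator: √[(47977.79 − 46872.25)(6613.81 − 5083.69)] = √[1105.54 × 1530.12] = 1300.6186
r = 965.46 / 1300.6186 ≈ 0.7423

0.7423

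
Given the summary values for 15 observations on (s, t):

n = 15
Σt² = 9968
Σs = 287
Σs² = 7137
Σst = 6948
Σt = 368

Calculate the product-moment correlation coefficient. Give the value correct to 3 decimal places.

r = (nΣst − ΣsΣt) / √[(nΣs² − (Σs)²)(nΣt² − (Σt)²)]
Numerator: 15×6948 − 287×368 = -1396
Denominator: √[(107055 − 82369)(149520 − 135424)] = √[24686 × 14096] = 18654.0574
r = -1396 / 18654.0574 ≈ -0.075

-0.075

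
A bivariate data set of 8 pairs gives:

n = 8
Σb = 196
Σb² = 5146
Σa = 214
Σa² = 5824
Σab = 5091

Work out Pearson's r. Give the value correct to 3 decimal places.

r = (nΣab − ΣaΣb) / √[(nΣa² − (Σa)²)(nΣb² − (Σb)²)]
Numerator: 8×5091 − 214×196 = -1216
Denominator: √[(46592 − 45796)(41168 − 38416)] = √[796 × 2752] = 1480.0649
r = -1216 / 1480.0649 ≈ -0.822

-0.822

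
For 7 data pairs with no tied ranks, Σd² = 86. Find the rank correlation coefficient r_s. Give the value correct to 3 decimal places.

-0.536

ρ = 1 − 6Σd² / [n(n²−1)] = 1 − 6×86 / (7×48)
  = 1 − 516/336 = 1 − 1.5357 ≈ -0.536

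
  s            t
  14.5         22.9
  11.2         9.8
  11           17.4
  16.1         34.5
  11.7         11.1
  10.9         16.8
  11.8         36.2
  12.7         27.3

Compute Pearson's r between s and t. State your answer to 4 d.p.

n = 8, Σs = 99.9, Σt = 176, Σs² = 1272.13, Σt² = 4574.64, Σst = 2275.52
nΣst − ΣsΣt = 18204.16 − 17582.4 = 621.76
nΣs² − (Σs)² = 10177.04 − 9980.01 = 197.03; nΣt² − (Σt)² = 36597.12 − 30976 = 5621.12
r = 621.76 / √(197.03 × 5621.12) = 621.76 / 1052.3922 ≈ 0.5908

0.5908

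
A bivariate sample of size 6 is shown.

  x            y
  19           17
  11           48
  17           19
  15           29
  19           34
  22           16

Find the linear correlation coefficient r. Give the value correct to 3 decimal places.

n = 6, Σx = 103, Σy = 163, Σx² = 1841, Σy² = 5207, Σxy = 2607
nΣxy − ΣxΣy = 15642 − 16789 = -1147
nΣx² − (Σx)² = 11046 − 10609 = 437; nΣy² − (Σy)² = 31242 − 26569 = 4673
r = -1147 / √(437 × 4673) = -1147 / 1429.0210 ≈ -0.803

-0.803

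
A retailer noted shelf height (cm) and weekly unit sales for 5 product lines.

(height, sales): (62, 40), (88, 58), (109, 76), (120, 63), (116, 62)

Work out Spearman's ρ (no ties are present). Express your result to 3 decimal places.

Rank height: 1, 2, 3, 5, 4
Rank sales: 1, 2, 5, 4, 3
d = rank(height) − rank(sales): 0, 0, -2, 1, 1; Σd² = 6
ρ = 1 − 6Σd² / [n(n²−1)] = 1 − 6×6 / (5×24) = 1 − 36/120 ≈ 0.700

0.700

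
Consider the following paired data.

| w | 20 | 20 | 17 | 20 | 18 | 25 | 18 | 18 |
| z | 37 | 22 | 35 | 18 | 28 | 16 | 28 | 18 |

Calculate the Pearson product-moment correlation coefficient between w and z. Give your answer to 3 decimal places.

-0.512

n = 8, Σw = 156, Σz = 202, Σw² = 3086, Σz² = 5550, Σwz = 3867
nΣwz − ΣwΣz = 30936 − 31512 = -576
nΣw² − (Σw)² = 24688 − 24336 = 352; nΣz² − (Σz)² = 44400 − 40804 = 3596
r = -576 / √(352 × 3596) = -576 / 1125.0742 ≈ -0.512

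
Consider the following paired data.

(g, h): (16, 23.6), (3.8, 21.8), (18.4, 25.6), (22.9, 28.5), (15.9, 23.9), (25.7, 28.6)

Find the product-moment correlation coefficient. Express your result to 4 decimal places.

n = 6, Σg = 102.7, Σh = 152, Σg² = 2046.71, Σh² = 3888.98, Σgh = 2699.16
nΣgh − ΣgΣh = 16194.96 − 15610.4 = 584.56
nΣg² − (Σg)² = 12280.26 − 10547.29 = 1732.97; nΣh² − (Σh)² = 23333.88 − 23104 = 229.88
r = 584.56 / √(1732.97 × 229.88) = 584.56 / 631.1697 ≈ 0.9262

0.9262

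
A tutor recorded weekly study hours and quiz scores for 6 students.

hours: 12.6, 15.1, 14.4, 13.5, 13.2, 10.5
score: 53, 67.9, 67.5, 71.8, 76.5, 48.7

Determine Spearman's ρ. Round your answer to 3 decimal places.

0.486

Rank hours: 2, 6, 5, 4, 3, 1
Rank score: 2, 4, 3, 5, 6, 1
d = rank(hours) − rank(score): 0, 2, 2, -1, -3, 0; Σd² = 18
ρ = 1 − 6Σd² / [n(n²−1)] = 1 − 6×18 / (6×35) = 1 − 108/210 ≈ 0.486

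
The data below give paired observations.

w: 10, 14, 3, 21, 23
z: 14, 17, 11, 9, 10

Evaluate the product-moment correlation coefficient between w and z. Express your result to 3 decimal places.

-0.339

n = 5, Σw = 71, Σz = 61, Σw² = 1275, Σz² = 787, Σwz = 830
nΣwz − ΣwΣz = 4150 − 4331 = -181
nΣw² − (Σw)² = 6375 − 5041 = 1334; nΣz² − (Σz)² = 3935 − 3721 = 214
r = -181 / √(1334 × 214) = -181 / 534.2995 ≈ -0.339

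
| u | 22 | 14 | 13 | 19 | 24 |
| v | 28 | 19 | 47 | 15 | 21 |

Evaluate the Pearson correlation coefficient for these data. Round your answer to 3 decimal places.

-0.450

n = 5, Σu = 92, Σv = 130, Σu² = 1786, Σv² = 4020, Σuv = 2282
nΣuv − ΣuΣv = 11410 − 11960 = -550
nΣu² − (Σu)² = 8930 − 8464 = 466; nΣv² − (Σv)² = 20100 − 16900 = 3200
r = -550 / √(466 × 3200) = -550 / 1221.1470 ≈ -0.450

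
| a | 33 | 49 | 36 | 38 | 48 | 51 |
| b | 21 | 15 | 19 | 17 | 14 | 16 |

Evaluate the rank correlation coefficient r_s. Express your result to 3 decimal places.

Rank a: 1, 5, 2, 3, 4, 6
Rank b: 6, 2, 5, 4, 1, 3
d = rank(a) − rank(b): -5, 3, -3, -1, 3, 3; Σd² = 62
ρ = 1 − 6Σd² / [n(n²−1)] = 1 − 6×62 / (6×35) = 1 − 372/210 ≈ -0.771

-0.771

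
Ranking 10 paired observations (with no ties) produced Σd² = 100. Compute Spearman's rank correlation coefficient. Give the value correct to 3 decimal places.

0.394

ρ = 1 − 6Σd² / [n(n²−1)] = 1 − 6×100 / (10×99)
  = 1 − 600/990 = 1 − 0.6061 ≈ 0.394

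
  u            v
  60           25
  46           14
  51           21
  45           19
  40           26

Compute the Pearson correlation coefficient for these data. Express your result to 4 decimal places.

0.1908

n = 5, Σu = 242, Σv = 105, Σu² = 11942, Σv² = 2299, Σuv = 5110
nΣuv − ΣuΣv = 25550 − 25410 = 140
nΣu² − (Σu)² = 59710 − 58564 = 1146; nΣv² − (Σv)² = 11495 − 11025 = 470
r = 140 / √(1146 × 470) = 140 / 733.9074 ≈ 0.1908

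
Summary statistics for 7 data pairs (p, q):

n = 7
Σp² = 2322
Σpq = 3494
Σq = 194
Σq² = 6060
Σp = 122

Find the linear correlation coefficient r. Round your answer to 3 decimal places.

0.309

r = (nΣpq − ΣpΣq) / √[(nΣp² − (Σp)²)(nΣq² − (Σq)²)]
Numerator: 7×3494 − 122×194 = 790
Denominator: √[(16254 − 14884)(42420 − 37636)] = √[1370 × 4784] = 2560.0937
r = 790 / 2560.0937 ≈ 0.309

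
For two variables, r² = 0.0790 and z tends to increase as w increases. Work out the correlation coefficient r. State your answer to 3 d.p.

|r| = √0.0790 = 0.281
The association is positive, so r = 0.281.

0.281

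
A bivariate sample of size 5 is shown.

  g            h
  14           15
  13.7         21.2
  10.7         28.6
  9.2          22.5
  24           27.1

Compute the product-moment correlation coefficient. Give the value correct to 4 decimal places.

n = 5, Σg = 71.6, Σh = 114.4, Σg² = 1158.82, Σh² = 2733.06, Σgh = 1663.86
nΣgh − ΣgΣh = 8319.3 − 8191.04 = 128.26
nΣg² − (Σg)² = 5794.1 − 5126.56 = 667.54; nΣh² − (Σh)² = 13665.3 − 13087.36 = 577.94
r = 128.26 / √(667.54 × 577.94) = 128.26 / 621.1265 ≈ 0.2065

0.2065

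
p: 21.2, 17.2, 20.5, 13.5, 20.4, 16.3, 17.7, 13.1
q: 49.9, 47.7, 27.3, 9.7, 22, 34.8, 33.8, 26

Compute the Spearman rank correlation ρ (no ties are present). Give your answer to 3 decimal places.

0.429

Rank p: 8, 4, 7, 2, 6, 3, 5, 1
Rank q: 8, 7, 4, 1, 2, 6, 5, 3
d = rank(p) − rank(q): 0, -3, 3, 1, 4, -3, 0, -2; Σd² = 48
ρ = 1 − 6Σd² / [n(n²−1)] = 1 − 6×48 / (8×63) = 1 − 288/504 ≈ 0.429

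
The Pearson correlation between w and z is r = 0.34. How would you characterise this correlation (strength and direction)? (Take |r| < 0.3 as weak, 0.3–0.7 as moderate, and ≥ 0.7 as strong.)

moderate positive

r = 0.34 > 0 so the relationship is positive.
|r| = 0.34, which falls in the moderate range.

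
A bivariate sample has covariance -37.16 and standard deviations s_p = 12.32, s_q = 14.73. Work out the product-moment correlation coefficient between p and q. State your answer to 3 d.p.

-0.205

r = Cov(p,q) / (s_p · s_q) = -37.16 / (12.32 × 14.73)
  = -37.16 / 181.4736 ≈ -0.205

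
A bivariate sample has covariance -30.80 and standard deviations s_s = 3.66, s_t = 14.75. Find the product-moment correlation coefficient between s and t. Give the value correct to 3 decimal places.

-0.571

r = Cov(s,t) / (s_s · s_t) = -30.80 / (3.66 × 14.75)
  = -30.80 / 53.9850 ≈ -0.571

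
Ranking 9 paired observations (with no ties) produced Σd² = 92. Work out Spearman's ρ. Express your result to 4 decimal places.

0.2333

ρ = 1 − 6Σd² / [n(n²−1)] = 1 − 6×92 / (9×80)
  = 1 − 552/720 = 1 − 0.76667 ≈ 0.2333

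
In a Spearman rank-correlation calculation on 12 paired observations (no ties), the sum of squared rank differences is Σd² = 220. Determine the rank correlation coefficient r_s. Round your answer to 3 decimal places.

ρ = 1 − 6Σd² / [n(n²−1)] = 1 − 6×220 / (12×143)
  = 1 − 1320/1716 = 1 − 0.7692 ≈ 0.231

0.231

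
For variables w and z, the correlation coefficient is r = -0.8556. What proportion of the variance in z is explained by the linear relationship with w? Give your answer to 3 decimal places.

0.732

r² = (-0.8556)² = 0.732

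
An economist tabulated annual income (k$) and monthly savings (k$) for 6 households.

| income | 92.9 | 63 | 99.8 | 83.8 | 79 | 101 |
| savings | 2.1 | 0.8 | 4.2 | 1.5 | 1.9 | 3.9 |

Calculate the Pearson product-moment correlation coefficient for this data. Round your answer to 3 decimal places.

0.893

n = 6, Σx = 519.5, Σy = 14.4, Σx² = 46023.89, Σy² = 43.76, Σxy = 1334.35
nΣxy − ΣxΣy = 8006.1 − 7480.8 = 525.3
nΣx² − (Σx)² = 276143.34 − 269880.25 = 6263.09; nΣy² − (Σy)² = 262.56 − 207.36 = 55.2
r = 525.3 / √(6263.09 × 55.2) = 525.3 / 587.9818 ≈ 0.893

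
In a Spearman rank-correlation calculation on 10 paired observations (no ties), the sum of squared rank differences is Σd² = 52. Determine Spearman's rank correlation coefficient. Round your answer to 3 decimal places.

ρ = 1 − 6Σd² / [n(n²−1)] = 1 − 6×52 / (10×99)
  = 1 − 312/990 = 1 − 0.3152 ≈ 0.685

0.685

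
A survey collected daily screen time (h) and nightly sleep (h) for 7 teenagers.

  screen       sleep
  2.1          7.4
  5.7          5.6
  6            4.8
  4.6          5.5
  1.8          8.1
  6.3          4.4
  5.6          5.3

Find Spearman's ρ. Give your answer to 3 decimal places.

Rank screen: 2, 5, 6, 3, 1, 7, 4
Rank sleep: 6, 5, 2, 4, 7, 1, 3
d = rank(screen) − rank(sleep): -4, 0, 4, -1, -6, 6, 1; Σd² = 106
ρ = 1 − 6Σd² / [n(n²−1)] = 1 − 6×106 / (7×48) = 1 − 636/336 ≈ -0.893

-0.893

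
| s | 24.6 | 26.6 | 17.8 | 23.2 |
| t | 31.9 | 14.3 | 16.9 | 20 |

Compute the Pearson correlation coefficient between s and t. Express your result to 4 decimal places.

n = 4, Σs = 92.2, Σt = 83.1, Σs² = 2167.8, Σt² = 1907.71, Σst = 1929.94
nΣst − ΣsΣt = 7719.76 − 7661.82 = 57.94
nΣs² − (Σs)² = 8671.2 − 8500.84 = 170.36; nΣt² − (Σt)² = 7630.84 − 6905.61 = 725.23
r = 57.94 / √(170.36 × 725.23) = 57.94 / 351.4971 ≈ 0.1648

0.1648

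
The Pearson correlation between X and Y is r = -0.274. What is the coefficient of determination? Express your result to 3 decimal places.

0.075

r² = (-0.274)² = 0.075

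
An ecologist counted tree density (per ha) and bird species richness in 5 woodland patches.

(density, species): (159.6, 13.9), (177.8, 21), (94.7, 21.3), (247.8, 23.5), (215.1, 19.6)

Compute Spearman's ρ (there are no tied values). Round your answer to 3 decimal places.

0.300

Rank density: 2, 3, 1, 5, 4
Rank species: 1, 3, 4, 5, 2
d = rank(density) − rank(species): 1, 0, -3, 0, 2; Σd² = 14
ρ = 1 − 6Σd² / [n(n²−1)] = 1 − 6×14 / (5×24) = 1 − 84/120 ≈ 0.300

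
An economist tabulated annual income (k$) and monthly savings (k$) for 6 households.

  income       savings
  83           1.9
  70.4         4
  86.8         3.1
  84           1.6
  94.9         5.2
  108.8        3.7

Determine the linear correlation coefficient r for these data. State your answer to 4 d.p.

0.2654

n = 6, Σx = 527.9, Σy = 19.5, Σx² = 47278.85, Σy² = 72.51, Σxy = 1738.82
nΣxy − ΣxΣy = 10432.92 − 10294.05 = 138.87
nΣx² − (Σx)² = 283673.1 − 278678.41 = 4994.69; nΣy² − (Σy)² = 435.06 − 380.25 = 54.81
r = 138.87 / √(4994.69 × 54.81) = 138.87 / 523.2198 ≈ 0.2654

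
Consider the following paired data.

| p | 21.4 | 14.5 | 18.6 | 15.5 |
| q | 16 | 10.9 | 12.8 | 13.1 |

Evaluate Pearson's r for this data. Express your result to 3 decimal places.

0.889

n = 4, Σp = 70, Σq = 52.8, Σp² = 1254.42, Σq² = 710.26, Σpq = 941.58
nΣpq − ΣpΣq = 3766.32 − 3696 = 70.32
nΣp² − (Σp)² = 5017.68 − 4900 = 117.68; nΣq² − (Σq)² = 2841.04 − 2787.84 = 53.2
r = 70.32 / √(117.68 × 53.2) = 70.32 / 79.1238 ≈ 0.889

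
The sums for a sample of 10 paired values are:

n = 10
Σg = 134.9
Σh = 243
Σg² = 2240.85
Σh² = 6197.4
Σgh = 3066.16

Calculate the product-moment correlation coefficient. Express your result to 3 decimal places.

r = (nΣgh − ΣgΣh) / √[(nΣg² − (Σg)²)(nΣh² − (Σh)²)]
Numerator: 10×3066.16 − 134.9×243 = -2119.1
Denominator: √[(22408.5 − 18198.01)(61974 − 59049)] = √[4210.49 × 2925] = 3509.3708
r = -2119.1 / 3509.3708 ≈ -0.604

-0.604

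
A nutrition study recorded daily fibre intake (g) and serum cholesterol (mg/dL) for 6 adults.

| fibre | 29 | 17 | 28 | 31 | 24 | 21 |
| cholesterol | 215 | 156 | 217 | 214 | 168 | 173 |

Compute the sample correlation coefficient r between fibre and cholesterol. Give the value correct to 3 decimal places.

0.928

n = 6, Σx = 150, Σy = 1143, Σx² = 3892, Σy² = 221599, Σxy = 29262
nΣxy − ΣxΣy = 175572 − 171450 = 4122
nΣx² − (Σx)² = 23352 − 22500 = 852; nΣy² − (Σy)² = 1329594 − 1306449 = 23145
r = 4122 / √(852 × 23145) = 4122 / 4440.6689 ≈ 0.928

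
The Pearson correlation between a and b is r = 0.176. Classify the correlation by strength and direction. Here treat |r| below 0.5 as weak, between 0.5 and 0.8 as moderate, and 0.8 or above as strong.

r = 0.176 > 0 so the relationship is positive.
|r| = 0.176, which falls in the weak range.

weak positive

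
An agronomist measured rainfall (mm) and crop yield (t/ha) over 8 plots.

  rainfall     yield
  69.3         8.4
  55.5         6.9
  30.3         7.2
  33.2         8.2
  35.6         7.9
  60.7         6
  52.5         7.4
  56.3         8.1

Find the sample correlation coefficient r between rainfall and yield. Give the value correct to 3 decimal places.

n = 8, Σx = 393.4, Σy = 60.1, Σx² = 20780.86, Σy² = 456.03, Σxy = 2945.44
nΣxy − ΣxΣy = 23563.52 − 23643.34 = -79.82
nΣx² − (Σx)² = 166246.88 − 154763.56 = 11483.32; nΣy² − (Σy)² = 3648.24 − 3612.01 = 36.23
r = -79.82 / √(11483.32 × 36.23) = -79.82 / 645.0122 ≈ -0.124

-0.124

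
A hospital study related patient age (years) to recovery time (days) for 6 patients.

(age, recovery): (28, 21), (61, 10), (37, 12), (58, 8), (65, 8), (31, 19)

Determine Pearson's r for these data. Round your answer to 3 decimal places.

n = 6, Σx = 280, Σy = 78, Σx² = 14424, Σy² = 1174, Σxy = 3215
nΣxy − ΣxΣy = 19290 − 21840 = -2550
nΣx² − (Σx)² = 86544 − 78400 = 8144; nΣy² − (Σy)² = 7044 − 6084 = 960
r = -2550 / √(8144 × 960) = -2550 / 2796.1116 ≈ -0.912

-0.912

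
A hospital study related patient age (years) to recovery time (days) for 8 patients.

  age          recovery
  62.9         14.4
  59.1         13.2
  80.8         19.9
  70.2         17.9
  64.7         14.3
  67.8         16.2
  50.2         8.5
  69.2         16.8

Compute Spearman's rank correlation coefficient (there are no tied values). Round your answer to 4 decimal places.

0.9762

Rank age: 3, 2, 8, 7, 4, 5, 1, 6
Rank recovery: 4, 2, 8, 7, 3, 5, 1, 6
d = rank(age) − rank(recovery): -1, 0, 0, 0, 1, 0, 0, 0; Σd² = 2
ρ = 1 − 6Σd² / [n(n²−1)] = 1 − 6×2 / (8×63) = 1 − 12/504 ≈ 0.9762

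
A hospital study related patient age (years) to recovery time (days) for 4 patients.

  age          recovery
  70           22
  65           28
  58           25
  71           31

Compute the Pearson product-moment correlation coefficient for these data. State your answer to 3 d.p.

n = 4, Σx = 264, Σy = 106, Σx² = 17530, Σy² = 2854, Σxy = 7011
nΣxy − ΣxΣy = 28044 − 27984 = 60
nΣx² − (Σx)² = 70120 − 69696 = 424; nΣy² − (Σy)² = 11416 − 11236 = 180
r = 60 / √(424 × 180) = 60 / 276.2607 ≈ 0.217

0.217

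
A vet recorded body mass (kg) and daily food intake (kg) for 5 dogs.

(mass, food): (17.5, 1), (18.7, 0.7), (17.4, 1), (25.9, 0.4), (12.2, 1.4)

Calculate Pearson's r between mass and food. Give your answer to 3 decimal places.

-0.965

n = 5, Σx = 91.7, Σy = 4.5, Σx² = 1778.35, Σy² = 4.61, Σxy = 75.43
nΣxy − ΣxΣy = 377.15 − 412.65 = -35.5
nΣx² − (Σx)² = 8891.75 − 8408.89 = 482.86; nΣy² − (Σy)² = 23.05 − 20.25 = 2.8
r = -35.5 / √(482.86 × 2.8) = -35.5 / 36.7697 ≈ -0.965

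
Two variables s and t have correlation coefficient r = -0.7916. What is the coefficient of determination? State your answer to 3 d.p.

0.627

r² = (-0.7916)² = 0.627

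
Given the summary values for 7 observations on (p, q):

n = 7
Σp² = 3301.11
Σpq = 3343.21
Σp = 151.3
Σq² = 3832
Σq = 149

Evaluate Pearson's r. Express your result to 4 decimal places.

0.8592

r = (nΣpq − ΣpΣq) / √[(nΣp² − (Σp)²)(nΣq² − (Σq)²)]
Numerator: 7×3343.21 − 151.3×149 = 858.77
Denominator: √[(23107.77 − 22891.69)(26824 − 22201)] = √[216.08 × 4623] = 999.4688
r = 858.77 / 999.4688 ≈ 0.8592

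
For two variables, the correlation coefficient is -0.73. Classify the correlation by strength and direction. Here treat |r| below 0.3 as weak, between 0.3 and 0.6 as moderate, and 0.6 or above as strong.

r = -0.73 < 0 so the relationship is negative.
|r| = 0.73, which falls in the strong range.

strong negative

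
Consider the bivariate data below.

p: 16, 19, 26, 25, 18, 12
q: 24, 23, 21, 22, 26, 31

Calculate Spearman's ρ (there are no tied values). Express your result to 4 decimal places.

Rank p: 2, 4, 6, 5, 3, 1
Rank q: 4, 3, 1, 2, 5, 6
d = rank(p) − rank(q): -2, 1, 5, 3, -2, -5; Σd² = 68
ρ = 1 − 6Σd² / [n(n²−1)] = 1 − 6×68 / (6×35) = 1 − 408/210 ≈ -0.9429

-0.9429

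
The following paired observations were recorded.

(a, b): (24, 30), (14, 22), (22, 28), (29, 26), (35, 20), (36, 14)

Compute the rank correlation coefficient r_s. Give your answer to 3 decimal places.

-0.600

Rank a: 3, 1, 2, 4, 5, 6
Rank b: 6, 3, 5, 4, 2, 1
d = rank(a) − rank(b): -3, -2, -3, 0, 3, 5; Σd² = 56
ρ = 1 − 6Σd² / [n(n²−1)] = 1 − 6×56 / (6×35) = 1 − 336/210 ≈ -0.600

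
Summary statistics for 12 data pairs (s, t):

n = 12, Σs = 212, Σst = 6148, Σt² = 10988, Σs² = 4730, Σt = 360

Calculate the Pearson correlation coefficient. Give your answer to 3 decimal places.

-0.493

r = (nΣst − ΣsΣt) / √[(nΣs² − (Σs)²)(nΣt² − (Σt)²)]
Numerator: 12×6148 − 212×360 = -2544
Denominator: √[(56760 − 44944)(131856 − 129600)] = √[11816 × 2256] = 5163.0317
r = -2544 / 5163.0317 ≈ -0.493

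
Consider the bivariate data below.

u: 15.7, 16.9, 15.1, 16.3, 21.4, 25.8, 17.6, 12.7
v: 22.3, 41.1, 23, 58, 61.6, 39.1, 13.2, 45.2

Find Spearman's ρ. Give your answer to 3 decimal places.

0.071

Rank u: 3, 5, 2, 4, 7, 8, 6, 1
Rank v: 2, 5, 3, 7, 8, 4, 1, 6
d = rank(u) − rank(v): 1, 0, -1, -3, -1, 4, 5, -5; Σd² = 78
ρ = 1 − 6Σd² / [n(n²−1)] = 1 − 6×78 / (8×63) = 1 − 468/504 ≈ 0.071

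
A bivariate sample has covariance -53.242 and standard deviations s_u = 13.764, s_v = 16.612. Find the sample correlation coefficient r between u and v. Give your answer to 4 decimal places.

r = Cov(u,v) / (s_u · s_v) = -53.242 / (13.764 × 16.612)
  = -53.242 / 228.6476 ≈ -0.2329

-0.2329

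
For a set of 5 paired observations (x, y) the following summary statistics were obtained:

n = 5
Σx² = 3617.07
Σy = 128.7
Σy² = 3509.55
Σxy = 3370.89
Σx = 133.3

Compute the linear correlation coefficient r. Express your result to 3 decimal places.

r = (nΣxy − ΣxΣy) / √[(nΣx² − (Σx)²)(nΣy² − (Σy)²)]
Numerator: 5×3370.89 − 133.3×128.7 = -301.26
Denominator: √[(18085.35 − 17768.89)(17547.75 − 16563.69)] = √[316.46 × 984.06] = 558.0463
r = -301.26 / 558.0463 ≈ -0.540

-0.540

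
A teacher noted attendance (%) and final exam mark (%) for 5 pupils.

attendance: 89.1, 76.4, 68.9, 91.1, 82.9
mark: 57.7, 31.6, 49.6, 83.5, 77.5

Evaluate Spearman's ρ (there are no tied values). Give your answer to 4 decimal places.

Rank attendance: 4, 2, 1, 5, 3
Rank mark: 3, 1, 2, 5, 4
d = rank(attendance) − rank(mark): 1, 1, -1, 0, -1; Σd² = 4
ρ = 1 − 6Σd² / [n(n²−1)] = 1 − 6×4 / (5×24) = 1 − 24/120 ≈ 0.8000

0.8000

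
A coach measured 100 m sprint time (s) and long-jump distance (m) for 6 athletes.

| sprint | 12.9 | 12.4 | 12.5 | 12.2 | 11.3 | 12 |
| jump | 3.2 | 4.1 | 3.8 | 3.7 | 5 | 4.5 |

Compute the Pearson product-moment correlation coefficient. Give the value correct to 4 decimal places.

-0.9331

n = 6, Σx = 73.3, Σy = 24.3, Σx² = 896.95, Σy² = 100.43, Σxy = 295.26
nΣxy − ΣxΣy = 1771.56 − 1781.19 = -9.63
nΣx² − (Σx)² = 5381.7 − 5372.89 = 8.81; nΣy² − (Σy)² = 602.58 − 590.49 = 12.09
r = -9.63 / √(8.81 × 12.09) = -9.63 / 10.3205 ≈ -0.9331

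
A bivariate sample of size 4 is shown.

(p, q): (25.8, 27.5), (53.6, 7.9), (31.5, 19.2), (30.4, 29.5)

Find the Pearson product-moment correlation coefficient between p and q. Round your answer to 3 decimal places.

n = 4, Σp = 141.3, Σq = 84.1, Σp² = 5455.01, Σq² = 2057.55, Σpq = 2634.54
nΣpq − ΣpΣq = 10538.16 − 11883.33 = -1345.17
nΣp² − (Σp)² = 21820.04 − 19965.69 = 1854.35; nΣq² − (Σq)² = 8230.2 − 7072.81 = 1157.39
r = -1345.17 / √(1854.35 × 1157.39) = -1345.17 / 1464.9936 ≈ -0.918

-0.918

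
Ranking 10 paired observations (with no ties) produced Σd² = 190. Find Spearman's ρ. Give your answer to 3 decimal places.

-0.152

ρ = 1 − 6Σd² / [n(n²−1)] = 1 − 6×190 / (10×99)
  = 1 − 1140/990 = 1 − 1.1515 ≈ -0.152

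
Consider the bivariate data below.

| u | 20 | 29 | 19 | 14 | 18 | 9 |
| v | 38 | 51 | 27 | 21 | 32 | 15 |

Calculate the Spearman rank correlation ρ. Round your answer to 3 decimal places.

0.943

Rank u: 5, 6, 4, 2, 3, 1
Rank v: 5, 6, 3, 2, 4, 1
d = rank(u) − rank(v): 0, 0, 1, 0, -1, 0; Σd² = 2
ρ = 1 − 6Σd² / [n(n²−1)] = 1 − 6×2 / (6×35) = 1 − 12/210 ≈ 0.943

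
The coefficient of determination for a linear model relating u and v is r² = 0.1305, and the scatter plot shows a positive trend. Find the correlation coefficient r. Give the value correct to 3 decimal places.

|r| = √0.1305 = 0.361
The association is positive, so r = 0.361.

0.361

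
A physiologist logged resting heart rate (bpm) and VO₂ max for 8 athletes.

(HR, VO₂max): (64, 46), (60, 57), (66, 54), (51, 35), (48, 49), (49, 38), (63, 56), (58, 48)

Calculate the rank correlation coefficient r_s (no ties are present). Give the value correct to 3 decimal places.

Rank HR: 7, 5, 8, 3, 1, 2, 6, 4
Rank VO₂max: 3, 8, 6, 1, 5, 2, 7, 4
d = rank(HR) − rank(VO₂max): 4, -3, 2, 2, -4, 0, -1, 0; Σd² = 50
ρ = 1 − 6Σd² / [n(n²−1)] = 1 − 6×50 / (8×63) = 1 − 300/504 ≈ 0.405

0.405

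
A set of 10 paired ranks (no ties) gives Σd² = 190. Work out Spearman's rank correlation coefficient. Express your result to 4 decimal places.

ρ = 1 − 6Σd² / [n(n²−1)] = 1 − 6×190 / (10×99)
  = 1 − 1140/990 = 1 − 1.15152 ≈ -0.1515

-0.1515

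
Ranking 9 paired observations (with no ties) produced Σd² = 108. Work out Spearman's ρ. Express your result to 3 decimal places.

ρ = 1 − 6Σd² / [n(n²−1)] = 1 − 6×108 / (9×80)
  = 1 − 648/720 = 1 − 0.9000 ≈ 0.100

0.100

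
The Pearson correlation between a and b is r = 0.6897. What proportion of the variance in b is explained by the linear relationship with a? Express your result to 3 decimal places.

0.476

r² = (0.6897)² = 0.476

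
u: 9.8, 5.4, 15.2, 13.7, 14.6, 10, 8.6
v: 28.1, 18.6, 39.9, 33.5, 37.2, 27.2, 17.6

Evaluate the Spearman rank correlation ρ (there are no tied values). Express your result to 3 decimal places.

Rank u: 3, 1, 7, 5, 6, 4, 2
Rank v: 4, 2, 7, 5, 6, 3, 1
d = rank(u) − rank(v): -1, -1, 0, 0, 0, 1, 1; Σd² = 4
ρ = 1 − 6Σd² / [n(n²−1)] = 1 − 6×4 / (7×48) = 1 − 24/336 ≈ 0.929

0.929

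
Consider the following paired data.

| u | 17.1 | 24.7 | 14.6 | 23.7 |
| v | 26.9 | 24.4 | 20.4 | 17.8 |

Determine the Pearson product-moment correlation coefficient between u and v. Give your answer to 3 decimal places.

n = 4, Σu = 80.1, Σv = 89.5, Σu² = 1677.35, Σv² = 2051.97, Σuv = 1782.37
nΣuv − ΣuΣv = 7129.48 − 7168.95 = -39.47
nΣu² − (Σu)² = 6709.4 − 6416.01 = 293.39; nΣv² − (Σv)² = 8207.88 − 8010.25 = 197.63
r = -39.47 / √(293.39 × 197.63) = -39.47 / 240.7959 ≈ -0.164

-0.164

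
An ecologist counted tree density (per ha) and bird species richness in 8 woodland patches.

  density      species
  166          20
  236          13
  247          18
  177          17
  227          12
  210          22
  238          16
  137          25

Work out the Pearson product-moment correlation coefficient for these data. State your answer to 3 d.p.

-0.698

n = 8, Σx = 1638, Σy = 143, Σx² = 346632, Σy² = 2691, Σxy = 28420
nΣxy − ΣxΣy = 227360 − 234234 = -6874
nΣx² − (Σx)² = 2773056 − 2683044 = 90012; nΣy² − (Σy)² = 21528 − 20449 = 1079
r = -6874 / √(90012 × 1079) = -6874 / 9855.0976 ≈ -0.698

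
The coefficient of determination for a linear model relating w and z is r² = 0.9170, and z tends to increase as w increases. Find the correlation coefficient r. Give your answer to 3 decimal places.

|r| = √0.9170 = 0.958
The association is positive, so r = 0.958.

0.958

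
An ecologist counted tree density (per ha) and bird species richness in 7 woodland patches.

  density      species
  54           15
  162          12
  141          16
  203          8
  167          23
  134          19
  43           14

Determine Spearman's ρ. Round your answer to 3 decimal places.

Rank density: 2, 5, 4, 7, 6, 3, 1
Rank species: 4, 2, 5, 1, 7, 6, 3
d = rank(density) − rank(species): -2, 3, -1, 6, -1, -3, -2; Σd² = 64
ρ = 1 − 6Σd² / [n(n²−1)] = 1 − 6×64 / (7×48) = 1 − 384/336 ≈ -0.143

-0.143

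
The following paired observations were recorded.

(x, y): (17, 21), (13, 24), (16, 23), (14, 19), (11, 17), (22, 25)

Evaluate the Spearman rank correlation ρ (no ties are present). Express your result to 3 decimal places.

Rank x: 5, 2, 4, 3, 1, 6
Rank y: 3, 5, 4, 2, 1, 6
d = rank(x) − rank(y): 2, -3, 0, 1, 0, 0; Σd² = 14
ρ = 1 − 6Σd² / [n(n²−1)] = 1 − 6×14 / (6×35) = 1 − 84/210 ≈ 0.600

0.600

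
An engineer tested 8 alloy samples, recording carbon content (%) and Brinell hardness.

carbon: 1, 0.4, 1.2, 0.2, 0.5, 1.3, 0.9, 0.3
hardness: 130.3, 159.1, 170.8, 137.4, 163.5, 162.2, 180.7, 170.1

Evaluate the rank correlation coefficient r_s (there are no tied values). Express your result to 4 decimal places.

0.1905

Rank carbon: 6, 3, 7, 1, 4, 8, 5, 2
Rank hardness: 1, 3, 7, 2, 5, 4, 8, 6
d = rank(carbon) − rank(hardness): 5, 0, 0, -1, -1, 4, -3, -4; Σd² = 68
ρ = 1 − 6Σd² / [n(n²−1)] = 1 − 6×68 / (8×63) = 1 − 408/504 ≈ 0.1905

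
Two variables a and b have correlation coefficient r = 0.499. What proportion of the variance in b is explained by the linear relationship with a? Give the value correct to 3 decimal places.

r² = (0.499)² = 0.249

0.249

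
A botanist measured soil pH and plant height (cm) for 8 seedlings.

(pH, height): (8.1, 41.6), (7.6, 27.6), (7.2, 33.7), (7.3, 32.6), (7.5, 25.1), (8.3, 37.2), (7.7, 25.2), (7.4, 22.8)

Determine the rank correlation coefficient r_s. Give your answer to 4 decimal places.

Rank pH: 7, 5, 1, 2, 4, 8, 6, 3
Rank height: 8, 4, 6, 5, 2, 7, 3, 1
d = rank(pH) − rank(height): -1, 1, -5, -3, 2, 1, 3, 2; Σd² = 54
ρ = 1 − 6Σd² / [n(n²−1)] = 1 − 6×54 / (8×63) = 1 − 324/504 ≈ 0.3571

0.3571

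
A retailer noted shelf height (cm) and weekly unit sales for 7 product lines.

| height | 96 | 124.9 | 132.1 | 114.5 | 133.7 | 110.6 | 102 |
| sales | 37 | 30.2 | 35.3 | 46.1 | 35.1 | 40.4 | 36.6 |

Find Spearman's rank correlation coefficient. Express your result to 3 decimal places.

-0.571

Rank height: 1, 5, 6, 4, 7, 3, 2
Rank sales: 5, 1, 3, 7, 2, 6, 4
d = rank(height) − rank(sales): -4, 4, 3, -3, 5, -3, -2; Σd² = 88
ρ = 1 − 6Σd² / [n(n²−1)] = 1 − 6×88 / (7×48) = 1 − 528/336 ≈ -0.571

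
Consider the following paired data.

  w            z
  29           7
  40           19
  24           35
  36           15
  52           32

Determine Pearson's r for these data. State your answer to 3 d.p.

0.192

n = 5, Σw = 181, Σz = 108, Σw² = 7017, Σz² = 2884, Σwz = 4007
nΣwz − ΣwΣz = 20035 − 19548 = 487
nΣw² − (Σw)² = 35085 − 32761 = 2324; nΣz² − (Σz)² = 14420 − 11664 = 2756
r = 487 / √(2324 × 2756) = 487 / 2530.7991 ≈ 0.192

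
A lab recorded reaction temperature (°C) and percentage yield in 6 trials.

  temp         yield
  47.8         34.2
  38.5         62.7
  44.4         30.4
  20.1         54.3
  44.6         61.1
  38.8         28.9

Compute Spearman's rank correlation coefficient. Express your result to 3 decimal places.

Rank temp: 6, 2, 4, 1, 5, 3
Rank yield: 3, 6, 2, 4, 5, 1
d = rank(temp) − rank(yield): 3, -4, 2, -3, 0, 2; Σd² = 42
ρ = 1 − 6Σd² / [n(n²−1)] = 1 − 6×42 / (6×35) = 1 − 252/210 ≈ -0.200

-0.200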